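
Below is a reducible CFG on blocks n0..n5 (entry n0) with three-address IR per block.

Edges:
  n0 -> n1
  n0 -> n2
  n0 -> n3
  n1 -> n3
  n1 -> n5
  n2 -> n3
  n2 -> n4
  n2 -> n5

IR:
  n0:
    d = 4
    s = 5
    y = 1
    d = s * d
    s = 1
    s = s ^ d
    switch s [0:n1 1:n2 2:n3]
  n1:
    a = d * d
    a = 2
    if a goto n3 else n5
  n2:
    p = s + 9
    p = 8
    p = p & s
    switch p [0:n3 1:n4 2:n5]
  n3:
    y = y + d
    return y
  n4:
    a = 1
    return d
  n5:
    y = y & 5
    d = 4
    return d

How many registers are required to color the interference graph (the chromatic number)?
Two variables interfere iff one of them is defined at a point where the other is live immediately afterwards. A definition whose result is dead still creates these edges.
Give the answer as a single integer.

Answer: 4

Analysis:
Per-block:
  n0 def {d,s,y} use ∅
  n1 def {a} use {d}
  n2 def {p} use {s}
  n3 def {y} use {d,y}
  n4 def {a} use {d}
  n5 def {d,y} use {y}

Liveness:
  n0 li=∅ lo={d,s,y}
  n1 li={d,y} lo={d,y}
  n2 li={d,s,y} lo={d,y}
  n3 li={d,y} lo=∅
  n4 li={d} lo=∅
  n5 li={y} lo=∅

Conflict graph:
  a↔{d,y}
  d↔{a,p,s,y}
  p↔{d,s,y}
  s↔{d,p,y}
  y↔{a,d,p,s}

Colouring:
  clique {d,p,s,y} ⇒ need ≥ 4
  assign a→r2 d→r0 p→r2 s→r3 y→r1 — no edge inside a register ⇒ χ ≤ 4
  χ = 4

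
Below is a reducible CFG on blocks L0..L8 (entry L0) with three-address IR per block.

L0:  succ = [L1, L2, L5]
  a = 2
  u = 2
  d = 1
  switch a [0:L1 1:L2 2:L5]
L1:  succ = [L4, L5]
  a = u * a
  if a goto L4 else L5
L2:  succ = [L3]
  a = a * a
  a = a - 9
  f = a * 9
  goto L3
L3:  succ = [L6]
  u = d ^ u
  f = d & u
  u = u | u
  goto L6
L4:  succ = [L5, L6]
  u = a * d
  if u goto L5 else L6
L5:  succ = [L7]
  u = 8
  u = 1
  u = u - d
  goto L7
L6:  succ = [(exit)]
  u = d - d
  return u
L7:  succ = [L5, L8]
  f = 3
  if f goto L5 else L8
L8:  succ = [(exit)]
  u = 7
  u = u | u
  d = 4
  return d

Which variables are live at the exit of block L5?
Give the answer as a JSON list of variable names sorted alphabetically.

def/use:
  L0 def {a,d,u} use ∅
  L1 def {a} use {a,u}
  L2 def {a,f} use {a}
  L3 def {f,u} use {d,u}
  L4 def {u} use {a,d}
  L5 def {u} use {d}
  L6 def {u} use {d}
  L7 def {f} use ∅
  L8 def {d,u} use ∅

Backward fixpoint:
  L0 li=∅ lo={a,d,u}
  L1 li={a,d,u} lo={a,d}
  L2 li={a,d,u} lo={d,u}
  L3 li={d,u} lo={d}
  L4 li={a,d} lo={d}
  L5 li={d} lo={d}
  L6 li={d} lo=∅
  L7 li={d} lo={d}
  L8 li=∅ lo=∅

live-out(L5) = ["d"]

Answer: ["d"]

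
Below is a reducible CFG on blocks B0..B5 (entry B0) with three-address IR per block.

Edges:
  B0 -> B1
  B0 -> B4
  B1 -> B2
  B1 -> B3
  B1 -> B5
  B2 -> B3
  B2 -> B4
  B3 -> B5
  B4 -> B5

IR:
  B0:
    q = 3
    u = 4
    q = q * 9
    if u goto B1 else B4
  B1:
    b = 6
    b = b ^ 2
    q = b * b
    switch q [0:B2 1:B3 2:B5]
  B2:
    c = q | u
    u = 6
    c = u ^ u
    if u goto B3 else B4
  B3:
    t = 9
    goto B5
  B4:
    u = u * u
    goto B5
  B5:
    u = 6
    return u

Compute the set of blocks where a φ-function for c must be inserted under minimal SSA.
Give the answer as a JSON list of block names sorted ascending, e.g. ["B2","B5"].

idom tree: B1←B0 B2←B1 B3←B1 B4←B0 B5←B0
Dom∩ at merges:
  B3: preds {B1,B2}: {B0,B1} ∩ {B0,B1,B2} = {B0,B1}; idom=B1
  B4: preds {B0,B2}: {B0} ∩ {B0,B1,B2} = {B0}; idom=B0
  B5: preds {B1,B3,B4}: {B0,B1} ∩ {B0,B1,B3} ∩ {B0,B4} = {B0}; idom=B0

DF derivation:
  join B3 pred B1: · stop@B1
  join B3 pred B2: B2 stop@B1
  join B4 pred B0: · stop@B0
  join B4 pred B2: B2→B1 stop@B0
  join B5 pred B1: B1 stop@B0
  join B5 pred B3: B3→B1 stop@B0
  join B5 pred B4: B4 stop@B0
  DF(B0)=∅
  DF(B1)={B4,B5}
  DF(B2)={B3,B4}
  DF(B3)={B5}
  DF(B4)={B5}
  DF(B5)=∅

φ for c: defs {B2}
  DF⁺ = {B3,B4,B5}

Answer: ["B3", "B4", "B5"]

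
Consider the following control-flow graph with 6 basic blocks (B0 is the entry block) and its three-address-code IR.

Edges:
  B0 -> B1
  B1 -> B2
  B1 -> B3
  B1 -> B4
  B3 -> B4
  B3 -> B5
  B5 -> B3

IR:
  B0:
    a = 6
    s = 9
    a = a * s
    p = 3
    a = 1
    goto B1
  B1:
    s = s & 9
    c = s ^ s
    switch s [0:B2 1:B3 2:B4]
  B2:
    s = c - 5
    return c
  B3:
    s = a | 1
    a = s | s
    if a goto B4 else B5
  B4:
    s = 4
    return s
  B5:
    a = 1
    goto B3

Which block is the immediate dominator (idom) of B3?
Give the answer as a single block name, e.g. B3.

idom tree: B1←B0 B2←B1 B3←B1 B4←B1 B5←B3
Join-block Dom:
  B3: preds {B1,B5}: {B0,B1} ∩ {B0,B1,B3,B5} = {B0,B1}; idom=B1
  B4: preds {B1,B3}: {B0,B1} ∩ {B0,B1,B3} = {B0,B1}; idom=B1

idom(B3) = B1

Answer: B1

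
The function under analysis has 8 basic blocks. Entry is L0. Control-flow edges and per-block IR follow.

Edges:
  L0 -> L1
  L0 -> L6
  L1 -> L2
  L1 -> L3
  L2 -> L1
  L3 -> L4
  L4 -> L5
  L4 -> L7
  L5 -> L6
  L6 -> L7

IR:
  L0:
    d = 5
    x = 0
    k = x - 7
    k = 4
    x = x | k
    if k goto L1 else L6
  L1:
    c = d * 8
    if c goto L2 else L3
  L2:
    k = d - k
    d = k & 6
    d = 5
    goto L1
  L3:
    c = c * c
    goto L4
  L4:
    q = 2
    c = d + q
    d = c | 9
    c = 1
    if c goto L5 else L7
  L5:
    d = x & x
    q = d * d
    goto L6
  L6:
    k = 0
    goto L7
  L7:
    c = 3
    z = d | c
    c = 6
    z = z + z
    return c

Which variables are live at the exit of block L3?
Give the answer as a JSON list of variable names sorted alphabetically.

def/use:
  L0: {d,k,x} / ∅
  L1: {c} / {d}
  L2: {d,k} / {d,k}
  L3: {c} / {c}
  L4: {c,d,q} / {d}
  L5: {d,q} / {x}
  L6: {k} / ∅
  L7: {c,z} / {d}

Backward fixpoint:
  L0 li=∅ lo={d,k,x}
  L1 li={d,k,x} lo={c,d,k,x}
  L2 li={d,k,x} lo={d,k,x}
  L3 li={c,d,x} lo={d,x}
  L4 li={d,x} lo={d,x}
  L5 li={x} lo={d}
  L6 li={d} lo={d}
  L7 li={d} lo=∅

live-out(L3) = ["d", "x"]

Answer: ["d", "x"]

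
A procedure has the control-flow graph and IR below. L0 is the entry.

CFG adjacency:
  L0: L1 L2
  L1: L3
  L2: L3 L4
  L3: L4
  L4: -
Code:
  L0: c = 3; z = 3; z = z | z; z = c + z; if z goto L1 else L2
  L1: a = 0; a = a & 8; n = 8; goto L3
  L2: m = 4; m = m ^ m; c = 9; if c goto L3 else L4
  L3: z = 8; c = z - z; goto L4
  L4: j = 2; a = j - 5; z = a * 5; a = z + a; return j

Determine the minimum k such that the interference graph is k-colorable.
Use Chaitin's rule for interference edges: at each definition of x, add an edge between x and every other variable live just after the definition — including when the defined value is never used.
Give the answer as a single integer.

Answer: 3

Working:
Block summaries:
  L0: {c,z} / ∅
  L1: {a,n} / ∅
  L2: {c,m} / ∅
  L3: {c,z} / ∅
  L4: {a,j,z} / ∅

Backward fixpoint:
  live L0: ∅→∅
  live L1: ∅→∅
  live L2: ∅→∅
  live L3: ∅→∅
  live L4: ∅→∅

Conflict graph:
  a↔{j,z}
  c↔{z}
  j↔{a,z}
  m↔∅
  n↔∅
  z↔{a,c,j}

Colouring:
  {a,j,z} pairwise interfere (3-clique) ⇒ χ ≥ 3
  assign a→c1 c→c1 j→c2 m→c0 n→c0 z→c0 — no edge inside a register ⇒ χ ≤ 3
  χ = 3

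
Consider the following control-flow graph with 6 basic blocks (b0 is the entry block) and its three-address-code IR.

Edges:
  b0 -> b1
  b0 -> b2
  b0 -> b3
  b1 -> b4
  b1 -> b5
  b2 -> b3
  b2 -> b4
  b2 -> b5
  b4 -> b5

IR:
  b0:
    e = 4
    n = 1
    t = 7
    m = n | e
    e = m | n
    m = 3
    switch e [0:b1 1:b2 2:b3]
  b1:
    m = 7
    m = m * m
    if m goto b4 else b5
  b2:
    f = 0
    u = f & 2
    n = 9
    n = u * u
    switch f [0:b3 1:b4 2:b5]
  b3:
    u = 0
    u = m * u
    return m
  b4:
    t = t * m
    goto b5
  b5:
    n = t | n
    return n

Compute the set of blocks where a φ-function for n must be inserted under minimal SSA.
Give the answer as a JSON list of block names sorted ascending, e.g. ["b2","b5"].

idom tree: b1←b0 b2←b0 b3←b0 b4←b0 b5←b0
Dom at joins:
  b3: preds {b0,b2}: {b0} ∩ {b0,b2} = {b0}; idom=b0
  b4: preds {b1,b2}: {b0,b1} ∩ {b0,b2} = {b0}; idom=b0
  b5: preds {b1,b2,b4}: {b0,b1} ∩ {b0,b2} ∩ {b0,b4} = {b0}; idom=b0

DF walk-up:
  join b3 pred b0: · stop@b0
  join b3 pred b2: b2 stop@b0
  join b4 pred b1: b1 stop@b0
  join b4 pred b2: b2 stop@b0
  join b5 pred b1: b1 stop@b0
  join b5 pred b2: b2 stop@b0
  join b5 pred b4: b4 stop@b0
  b0: DF=∅
  b1: DF={b4,b5}
  b2: DF={b3,b4,b5}
  b3: DF=∅
  b4: DF={b5}
  b5: DF=∅

φ for n: defs {b0,b2,b5}
  DF⁺ = {b3,b4,b5}

Answer: ["b3", "b4", "b5"]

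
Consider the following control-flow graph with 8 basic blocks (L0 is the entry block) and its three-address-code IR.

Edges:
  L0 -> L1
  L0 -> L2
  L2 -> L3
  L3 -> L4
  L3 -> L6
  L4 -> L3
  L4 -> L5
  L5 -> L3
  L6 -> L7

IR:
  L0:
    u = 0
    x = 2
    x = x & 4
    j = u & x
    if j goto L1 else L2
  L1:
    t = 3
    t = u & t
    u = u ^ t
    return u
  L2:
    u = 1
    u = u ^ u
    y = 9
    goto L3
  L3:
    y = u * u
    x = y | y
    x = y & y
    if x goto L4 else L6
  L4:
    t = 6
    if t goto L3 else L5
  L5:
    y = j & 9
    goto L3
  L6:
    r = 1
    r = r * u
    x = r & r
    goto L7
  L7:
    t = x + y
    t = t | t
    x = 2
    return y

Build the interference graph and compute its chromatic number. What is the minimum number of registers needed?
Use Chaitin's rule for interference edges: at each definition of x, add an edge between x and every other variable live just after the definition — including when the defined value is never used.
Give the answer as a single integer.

Block summaries:
  L0 def {j,u,x} use ∅
  L1 def {t,u} use {u}
  L2 def {u,y} use ∅
  L3 def {x,y} use {u}
  L4 def {t} use ∅
  L5 def {y} use {j}
  L6 def {r,x} use {u}
  L7 def {t,x} use {x,y}

Live sets:
  L0: in=∅ out={j,u}
  L1: in={u} out=∅
  L2: in={j} out={j,u}
  L3: in={j,u} out={j,u,y}
  L4: in={j,u} out={j,u}
  L5: in={j,u} out={j,u}
  L6: in={u,y} out={x,y}
  L7: in={x,y} out=∅

Conflict graph:
  j↔{t,u,x,y}
  r↔{u,y}
  t↔{j,u,y}
  u↔{j,r,t,x,y}
  x↔{j,u,y}
  y↔{j,r,t,u,x}

Colouring:
  {j,t,u,y} pairwise interfere (4-clique) ⇒ χ ≥ 4
  4-colouring: R0={u}  R1={y}  R2={j,r}  R3={t,x}
  χ = 4

Answer: 4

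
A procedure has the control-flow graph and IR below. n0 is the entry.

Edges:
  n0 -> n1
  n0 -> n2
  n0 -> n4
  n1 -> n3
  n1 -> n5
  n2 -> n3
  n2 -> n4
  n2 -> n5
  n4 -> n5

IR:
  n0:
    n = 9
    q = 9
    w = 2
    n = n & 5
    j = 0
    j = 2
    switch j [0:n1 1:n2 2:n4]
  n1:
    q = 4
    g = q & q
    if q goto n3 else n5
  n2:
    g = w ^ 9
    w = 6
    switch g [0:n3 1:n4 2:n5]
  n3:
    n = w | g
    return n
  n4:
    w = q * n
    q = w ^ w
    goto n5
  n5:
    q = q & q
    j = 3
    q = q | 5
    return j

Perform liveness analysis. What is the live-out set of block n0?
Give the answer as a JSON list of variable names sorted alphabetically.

Per-block:
  n0: {j,n,q,w} / ∅
  n1: {g,q} / ∅
  n2: {g,w} / {w}
  n3: {n} / {g,w}
  n4: {q,w} / {n,q}
  n5: {j,q} / {q}

Liveness:
  n0: in=∅ out={n,q,w}
  n1: in={w} out={g,q,w}
  n2: in={n,q,w} out={g,n,q,w}
  n3: in={g,w} out=∅
  n4: in={n,q} out={q}
  n5: in={q} out=∅

live-out(n0) = ["n", "q", "w"]

Answer: ["n", "q", "w"]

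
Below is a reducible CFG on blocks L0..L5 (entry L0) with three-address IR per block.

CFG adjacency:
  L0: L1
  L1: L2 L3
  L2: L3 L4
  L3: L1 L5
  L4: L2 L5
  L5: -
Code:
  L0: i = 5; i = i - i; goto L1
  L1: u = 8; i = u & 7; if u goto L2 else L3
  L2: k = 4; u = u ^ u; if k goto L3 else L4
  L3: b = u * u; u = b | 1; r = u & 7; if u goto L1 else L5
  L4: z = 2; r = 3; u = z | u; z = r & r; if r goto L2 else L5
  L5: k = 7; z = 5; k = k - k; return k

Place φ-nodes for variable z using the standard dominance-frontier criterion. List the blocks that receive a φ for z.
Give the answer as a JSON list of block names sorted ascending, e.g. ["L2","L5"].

Answer: ["L1", "L2", "L3", "L5"]

Derivation:
idom tree: L1←L0 L2←L1 L3←L1 L4←L2 L5←L1
Dom∩ at merges:
  L1: preds {L0,L3}: {L0} ∩ {L0,L1,L3} = {L0}; idom=L0
  L2: preds {L1,L4}: {L0,L1} ∩ {L0,L1,L2,L4} = {L0,L1}; idom=L1
  L3: preds {L1,L2}: {L0,L1} ∩ {L0,L1,L2} = {L0,L1}; idom=L1
  L5: preds {L3,L4}: {L0,L1,L3} ∩ {L0,L1,L2,L4} = {L0,L1}; idom=L1

Frontier:
  join L1 pred L0: · stop@L0
  join L1 pred L3: L3→L1 stop@L0
  join L2 pred L1: · stop@L1
  join L2 pred L4: L4→L2 stop@L1
  join L3 pred L1: · stop@L1
  join L3 pred L2: L2 stop@L1
  join L5 pred L3: L3 stop@L1
  join L5 pred L4: L4→L2 stop@L1
  L0 → ∅
  L1 → {L1}
  L2 → {L2,L3,L5}
  L3 → {L1,L5}
  L4 → {L2,L5}
  L5 → ∅

φ for z: defs {L4,L5}
  DF⁺ = {L1,L2,L3,L5}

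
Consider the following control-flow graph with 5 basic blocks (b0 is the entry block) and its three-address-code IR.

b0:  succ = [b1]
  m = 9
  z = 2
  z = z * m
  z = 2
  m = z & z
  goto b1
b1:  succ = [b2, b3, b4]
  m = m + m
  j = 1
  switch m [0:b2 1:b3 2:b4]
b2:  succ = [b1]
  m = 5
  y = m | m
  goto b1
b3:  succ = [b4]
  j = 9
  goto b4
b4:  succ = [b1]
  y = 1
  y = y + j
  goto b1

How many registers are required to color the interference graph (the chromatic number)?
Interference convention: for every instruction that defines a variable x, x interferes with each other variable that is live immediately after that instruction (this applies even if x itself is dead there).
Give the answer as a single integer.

Answer: 3

Analysis:
Per-block:
  b0 def {m,z} use ∅
  b1 def {j,m} use {m}
  b2 def {m,y} use ∅
  b3 def {j} use ∅
  b4 def {y} use {j}

Live sets:
  live b0: ∅→{m}
  live b1: {m}→{j,m}
  live b2: ∅→{m}
  live b3: {m}→{j,m}
  live b4: {j,m}→{m}

Conflict graph:
  j — {m,y}
  m — {j,y,z}
  y — {j,m}
  z — {m}

Chromatic number:
  clique {j,m,y} ⇒ need ≥ 3
  assign j→c1 m→c0 y→c2 z→c1 — no edge inside a register ⇒ χ ≤ 3
  χ = 3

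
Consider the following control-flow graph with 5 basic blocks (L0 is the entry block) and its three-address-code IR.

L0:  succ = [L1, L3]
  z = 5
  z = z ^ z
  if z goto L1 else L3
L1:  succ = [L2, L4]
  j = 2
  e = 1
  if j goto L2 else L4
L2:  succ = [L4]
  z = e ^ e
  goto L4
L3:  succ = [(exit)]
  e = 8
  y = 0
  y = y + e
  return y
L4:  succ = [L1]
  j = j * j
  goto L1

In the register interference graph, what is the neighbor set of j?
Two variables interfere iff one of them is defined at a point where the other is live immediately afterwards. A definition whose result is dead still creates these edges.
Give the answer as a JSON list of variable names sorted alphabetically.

Answer: ["e", "z"]

Analysis:
Block summaries:
  L0: def={z} ue=∅
  L1: def={e,j} ue=∅
  L2: def={z} ue={e}
  L3: def={e,y} ue=∅
  L4: def={j} ue={j}

Live sets:
  live L0: ∅→∅
  live L1: ∅→{e,j}
  live L2: {e,j}→{j}
  live L3: ∅→∅
  live L4: {j}→∅

Interfere edges:
  e — {j,y}
  j — {e,z}
  y — {e}
  z — {j}

N(j) = ["e", "z"]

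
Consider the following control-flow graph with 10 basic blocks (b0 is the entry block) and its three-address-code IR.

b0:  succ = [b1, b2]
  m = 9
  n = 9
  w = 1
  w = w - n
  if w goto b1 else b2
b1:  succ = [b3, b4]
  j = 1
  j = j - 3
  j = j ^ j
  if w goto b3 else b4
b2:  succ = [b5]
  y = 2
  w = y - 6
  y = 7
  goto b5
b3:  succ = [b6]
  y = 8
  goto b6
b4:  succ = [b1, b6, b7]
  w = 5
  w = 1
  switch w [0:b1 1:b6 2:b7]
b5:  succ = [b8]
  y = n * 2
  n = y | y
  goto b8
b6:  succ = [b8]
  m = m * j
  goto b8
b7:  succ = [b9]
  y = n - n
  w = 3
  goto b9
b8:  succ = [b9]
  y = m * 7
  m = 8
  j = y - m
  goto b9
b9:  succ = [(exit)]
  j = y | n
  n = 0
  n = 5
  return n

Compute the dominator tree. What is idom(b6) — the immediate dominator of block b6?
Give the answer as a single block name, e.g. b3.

idom tree: b1←b0 b2←b0 b3←b1 b4←b1 b5←b2 b6←b1 b7←b4 b8←b0 b9←b0
Dom at joins:
  b1: preds {b0,b4}: {b0} ∩ {b0,b1,b4} = {b0}; idom=b0
  b6: preds {b3,b4}: {b0,b1,b3} ∩ {b0,b1,b4} = {b0,b1}; idom=b1
  b8: preds {b5,b6}: {b0,b2,b5} ∩ {b0,b1,b6} = {b0}; idom=b0
  b9: preds {b7,b8}: {b0,b1,b4,b7} ∩ {b0,b8} = {b0}; idom=b0

idom(b6) = b1

Answer: b1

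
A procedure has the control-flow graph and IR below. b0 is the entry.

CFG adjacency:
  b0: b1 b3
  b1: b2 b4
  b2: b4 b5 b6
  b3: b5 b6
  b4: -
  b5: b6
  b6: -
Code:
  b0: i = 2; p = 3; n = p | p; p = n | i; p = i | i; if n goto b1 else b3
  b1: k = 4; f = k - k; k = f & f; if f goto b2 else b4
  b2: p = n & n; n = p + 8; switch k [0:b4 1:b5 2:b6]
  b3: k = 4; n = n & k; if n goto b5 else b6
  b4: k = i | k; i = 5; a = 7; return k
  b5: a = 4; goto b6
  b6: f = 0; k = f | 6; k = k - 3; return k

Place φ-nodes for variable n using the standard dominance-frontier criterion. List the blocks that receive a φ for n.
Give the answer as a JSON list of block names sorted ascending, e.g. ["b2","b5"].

idom tree: b1←b0 b2←b1 b3←b0 b4←b1 b5←b0 b6←b0
Dom at joins:
  b4: preds {b1,b2}: {b0,b1} ∩ {b0,b1,b2} = {b0,b1}; idom=b1
  b5: preds {b2,b3}: {b0,b1,b2} ∩ {b0,b3} = {b0}; idom=b0
  b6: preds {b2,b3,b5}: {b0,b1,b2} ∩ {b0,b3} ∩ {b0,b5} = {b0}; idom=b0

Frontier:
  join b4 pred b1: · stop@b1
  join b4 pred b2: b2 stop@b1
  join b5 pred b2: b2→b1 stop@b0
  join b5 pred b3: b3 stop@b0
  join b6 pred b2: b2→b1 stop@b0
  join b6 pred b3: b3 stop@b0
  join b6 pred b5: b5 stop@b0
  b0: DF=∅
  b1: DF={b5,b6}
  b2: DF={b4,b5,b6}
  b3: DF={b5,b6}
  b4: DF=∅
  b5: DF={b6}
  b6: DF=∅

φ for n: defs {b0,b2,b3}
  DF⁺ = {b4,b5,b6}

Answer: ["b4", "b5", "b6"]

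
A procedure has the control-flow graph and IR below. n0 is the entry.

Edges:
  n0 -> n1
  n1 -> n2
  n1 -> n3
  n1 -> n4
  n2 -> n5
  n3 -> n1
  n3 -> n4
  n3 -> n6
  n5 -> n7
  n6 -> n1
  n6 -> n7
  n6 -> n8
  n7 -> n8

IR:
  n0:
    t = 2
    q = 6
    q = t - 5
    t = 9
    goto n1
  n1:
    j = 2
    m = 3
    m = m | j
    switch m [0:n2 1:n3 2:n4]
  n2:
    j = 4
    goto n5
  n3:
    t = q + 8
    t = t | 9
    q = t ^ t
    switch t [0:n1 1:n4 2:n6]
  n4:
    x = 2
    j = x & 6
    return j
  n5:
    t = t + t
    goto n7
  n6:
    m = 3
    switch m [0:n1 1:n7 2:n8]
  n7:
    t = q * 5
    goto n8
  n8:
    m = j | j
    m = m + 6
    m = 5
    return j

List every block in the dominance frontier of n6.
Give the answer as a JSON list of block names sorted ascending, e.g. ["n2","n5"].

idom tree: n1←n0 n2←n1 n3←n1 n4←n1 n5←n2 n6←n3 n7←n1 n8←n1
Dom at joins:
  n1: preds {n0,n3,n6}: {n0} ∩ {n0,n1,n3} ∩ {n0,n1,n3,n6} = {n0}; idom=n0
  n4: preds {n1,n3}: {n0,n1} ∩ {n0,n1,n3} = {n0,n1}; idom=n1
  n7: preds {n5,n6}: {n0,n1,n2,n5} ∩ {n0,n1,n3,n6} = {n0,n1}; idom=n1
  n8: preds {n6,n7}: {n0,n1,n3,n6} ∩ {n0,n1,n7} = {n0,n1}; idom=n1

DF derivation:
  join n1 pred n0: · stop@n0
  join n1 pred n3: n3→n1 stop@n0
  join n1 pred n6: n6→n3→n1 stop@n0
  join n4 pred n1: · stop@n1
  join n4 pred n3: n3 stop@n1
  join n7 pred n5: n5→n2 stop@n1
  join n7 pred n6: n6→n3 stop@n1
  join n8 pred n6: n6→n3 stop@n1
  join n8 pred n7: n7 stop@n1
  n0: DF=∅
  n1: DF={n1}
  n2: DF={n7}
  n3: DF={n1,n4,n7,n8}
  n4: DF=∅
  n5: DF={n7}
  n6: DF={n1,n7,n8}
  n7: DF={n8}
  n8: DF=∅

DF(n6) = ["n1", "n7", "n8"]

Answer: ["n1", "n7", "n8"]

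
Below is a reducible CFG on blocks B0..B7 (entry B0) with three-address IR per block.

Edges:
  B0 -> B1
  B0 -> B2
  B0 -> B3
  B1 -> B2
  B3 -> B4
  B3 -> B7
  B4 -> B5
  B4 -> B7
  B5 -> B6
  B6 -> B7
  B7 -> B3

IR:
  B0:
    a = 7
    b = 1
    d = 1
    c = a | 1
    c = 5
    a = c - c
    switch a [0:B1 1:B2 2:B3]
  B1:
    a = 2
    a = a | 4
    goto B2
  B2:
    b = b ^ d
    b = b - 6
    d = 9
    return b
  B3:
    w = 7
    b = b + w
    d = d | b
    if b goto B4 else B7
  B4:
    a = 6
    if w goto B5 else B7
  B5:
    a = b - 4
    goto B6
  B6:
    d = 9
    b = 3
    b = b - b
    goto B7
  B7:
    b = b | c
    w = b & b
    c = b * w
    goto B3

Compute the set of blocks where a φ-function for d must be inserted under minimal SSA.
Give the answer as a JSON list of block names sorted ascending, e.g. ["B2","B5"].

Answer: ["B3", "B7"]

Analysis:
idom tree: B1←B0 B2←B0 B3←B0 B4←B3 B5←B4 B6←B5 B7←B3
Dom at joins:
  B2: preds {B0,B1}: {B0} ∩ {B0,B1} = {B0}; idom=B0
  B3: preds {B0,B7}: {B0} ∩ {B0,B3,B7} = {B0}; idom=B0
  B7: preds {B3,B4,B6}: {B0,B3} ∩ {B0,B3,B4} ∩ {B0,B3,B4,B5,B6} = {B0,B3}; idom=B3

DF derivation:
  B2←B0: walk · to B0
  B2←B1: walk B1 to B0
  B3←B0: walk · to B0
  B3←B7: walk B7→B3 to B0
  B7←B3: walk · to B3
  B7←B4: walk B4 to B3
  B7←B6: walk B6→B5→B4 to B3
  B0: DF=∅
  B1: DF={B2}
  B2: DF=∅
  B3: DF={B3}
  B4: DF={B7}
  B5: DF={B7}
  B6: DF={B7}
  B7: DF={B3}

φ for d: defs {B0,B2,B3,B6}
  DF⁺ = {B3,B7}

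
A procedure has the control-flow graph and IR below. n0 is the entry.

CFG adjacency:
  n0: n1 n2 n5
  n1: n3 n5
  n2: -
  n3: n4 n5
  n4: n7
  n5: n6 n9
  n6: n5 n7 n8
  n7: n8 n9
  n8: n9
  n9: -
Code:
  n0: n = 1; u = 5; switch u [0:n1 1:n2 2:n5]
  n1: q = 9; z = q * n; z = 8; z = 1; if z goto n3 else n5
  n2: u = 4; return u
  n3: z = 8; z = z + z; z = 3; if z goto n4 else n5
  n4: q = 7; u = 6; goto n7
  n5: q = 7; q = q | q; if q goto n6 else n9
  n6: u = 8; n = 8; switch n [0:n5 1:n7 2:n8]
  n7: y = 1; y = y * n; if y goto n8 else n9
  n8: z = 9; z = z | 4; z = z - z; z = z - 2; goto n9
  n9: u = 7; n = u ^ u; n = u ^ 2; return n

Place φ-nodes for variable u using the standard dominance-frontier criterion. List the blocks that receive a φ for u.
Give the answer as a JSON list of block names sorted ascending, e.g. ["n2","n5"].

Answer: ["n5", "n7", "n8", "n9"]

Working:
idom tree: n1←n0 n2←n0 n3←n1 n4←n3 n5←n0 n6←n5 n7←n0 n8←n0 n9←n0
Join-block Dom:
  n5: preds {n0,n1,n3,n6}: {n0} ∩ {n0,n1} ∩ {n0,n1,n3} ∩ {n0,n5,n6} = {n0}; idom=n0
  n7: preds {n4,n6}: {n0,n1,n3,n4} ∩ {n0,n5,n6} = {n0}; idom=n0
  n8: preds {n6,n7}: {n0,n5,n6} ∩ {n0,n7} = {n0}; idom=n0
  n9: preds {n5,n7,n8}: {n0,n5} ∩ {n0,n7} ∩ {n0,n8} = {n0}; idom=n0

DF derivation:
  n5←n0: walk · to n0
  n5←n1: walk n1 to n0
  n5←n3: walk n3→n1 to n0
  n5←n6: walk n6→n5 to n0
  n7←n4: walk n4→n3→n1 to n0
  n7←n6: walk n6→n5 to n0
  n8←n6: walk n6→n5 to n0
  n8←n7: walk n7 to n0
  n9←n5: walk n5 to n0
  n9←n7: walk n7 to n0
  n9←n8: walk n8 to n0
  n0: DF=∅
  n1: DF={n5,n7}
  n2: DF=∅
  n3: DF={n5,n7}
  n4: DF={n7}
  n5: DF={n5,n7,n8,n9}
  n6: DF={n5,n7,n8}
  n7: DF={n8,n9}
  n8: DF={n9}
  n9: DF=∅

φ for u: defs {n0,n2,n4,n6,n9}
  DF⁺ = {n5,n7,n8,n9}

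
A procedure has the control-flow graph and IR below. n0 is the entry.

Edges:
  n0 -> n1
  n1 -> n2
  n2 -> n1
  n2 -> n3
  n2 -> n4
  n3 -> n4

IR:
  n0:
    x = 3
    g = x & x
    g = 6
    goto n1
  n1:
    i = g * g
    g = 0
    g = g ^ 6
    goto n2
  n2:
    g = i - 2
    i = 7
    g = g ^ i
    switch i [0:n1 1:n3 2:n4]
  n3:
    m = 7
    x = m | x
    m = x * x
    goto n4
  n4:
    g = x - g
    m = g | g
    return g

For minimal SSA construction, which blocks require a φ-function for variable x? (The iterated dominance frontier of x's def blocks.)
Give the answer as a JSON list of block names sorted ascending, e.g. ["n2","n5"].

idom tree: n1←n0 n2←n1 n3←n2 n4←n2
Join-block Dom:
  n1: preds {n0,n2}: {n0} ∩ {n0,n1,n2} = {n0}; idom=n0
  n4: preds {n2,n3}: {n0,n1,n2} ∩ {n0,n1,n2,n3} = {n0,n1,n2}; idom=n2

Frontier:
  n1←n0: walk · to n0
  n1←n2: walk n2→n1 to n0
  n4←n2: walk · to n2
  n4←n3: walk n3 to n2
  DF(n0)=∅
  DF(n1)={n1}
  DF(n2)={n1}
  DF(n3)={n4}
  DF(n4)=∅

φ for x: defs {n0,n3}
  DF⁺ = {n4}

Answer: ["n4"]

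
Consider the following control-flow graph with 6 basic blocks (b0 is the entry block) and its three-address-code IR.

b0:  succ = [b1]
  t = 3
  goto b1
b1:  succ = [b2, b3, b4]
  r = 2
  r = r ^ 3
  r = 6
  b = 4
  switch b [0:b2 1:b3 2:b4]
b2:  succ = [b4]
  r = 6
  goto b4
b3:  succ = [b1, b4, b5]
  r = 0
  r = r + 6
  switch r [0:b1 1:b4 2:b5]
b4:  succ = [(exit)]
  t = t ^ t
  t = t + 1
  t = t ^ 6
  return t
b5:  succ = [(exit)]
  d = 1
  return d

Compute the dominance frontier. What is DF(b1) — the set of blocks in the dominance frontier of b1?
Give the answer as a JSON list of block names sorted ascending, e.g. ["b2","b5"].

Answer: ["b1"]

Analysis:
idom tree: b1←b0 b2←b1 b3←b1 b4←b1 b5←b3
Dom at joins:
  b1: preds {b0,b3}: {b0} ∩ {b0,b1,b3} = {b0}; idom=b0
  b4: preds {b1,b2,b3}: {b0,b1} ∩ {b0,b1,b2} ∩ {b0,b1,b3} = {b0,b1}; idom=b1

DF walk-up:
  join b1 pred b0: · stop@b0
  join b1 pred b3: b3→b1 stop@b0
  join b4 pred b1: · stop@b1
  join b4 pred b2: b2 stop@b1
  join b4 pred b3: b3 stop@b1
  DF(b0)=∅
  DF(b1)={b1}
  DF(b2)={b4}
  DF(b3)={b1,b4}
  DF(b4)=∅
  DF(b5)=∅

DF(b1) = ["b1"]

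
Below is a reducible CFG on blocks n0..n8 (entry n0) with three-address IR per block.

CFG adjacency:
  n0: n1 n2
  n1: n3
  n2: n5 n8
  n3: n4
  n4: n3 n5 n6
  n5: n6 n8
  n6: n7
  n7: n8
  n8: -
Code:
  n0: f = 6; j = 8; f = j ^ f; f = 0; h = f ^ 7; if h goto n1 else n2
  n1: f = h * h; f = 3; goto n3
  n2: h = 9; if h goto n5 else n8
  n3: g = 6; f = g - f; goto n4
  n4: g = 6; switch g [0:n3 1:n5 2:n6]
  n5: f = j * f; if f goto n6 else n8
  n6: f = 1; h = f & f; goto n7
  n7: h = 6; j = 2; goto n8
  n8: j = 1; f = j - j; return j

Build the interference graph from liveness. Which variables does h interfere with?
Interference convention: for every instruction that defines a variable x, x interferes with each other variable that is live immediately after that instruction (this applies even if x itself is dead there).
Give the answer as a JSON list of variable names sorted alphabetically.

Block summaries:
  n0 def {f,h,j} use ∅
  n1 def {f} use {h}
  n2 def {h} use ∅
  n3 def {f,g} use {f}
  n4 def {g} use ∅
  n5 def {f} use {f,j}
  n6 def {f,h} use ∅
  n7 def {h,j} use ∅
  n8 def {f,j} use ∅

Live sets:
  n0: in=∅ out={f,h,j}
  n1: in={h,j} out={f,j}
  n2: in={f,j} out={f,j}
  n3: in={f,j} out={f,j}
  n4: in={f,j} out={f,j}
  n5: in={f,j} out=∅
  n6: in=∅ out=∅
  n7: in=∅ out=∅
  n8: in=∅ out=∅

Conflict graph:
  f — {g,h,j}
  g — {f,j}
  h — {f,j}
  j — {f,g,h}

N(h) = ["f", "j"]

Answer: ["f", "j"]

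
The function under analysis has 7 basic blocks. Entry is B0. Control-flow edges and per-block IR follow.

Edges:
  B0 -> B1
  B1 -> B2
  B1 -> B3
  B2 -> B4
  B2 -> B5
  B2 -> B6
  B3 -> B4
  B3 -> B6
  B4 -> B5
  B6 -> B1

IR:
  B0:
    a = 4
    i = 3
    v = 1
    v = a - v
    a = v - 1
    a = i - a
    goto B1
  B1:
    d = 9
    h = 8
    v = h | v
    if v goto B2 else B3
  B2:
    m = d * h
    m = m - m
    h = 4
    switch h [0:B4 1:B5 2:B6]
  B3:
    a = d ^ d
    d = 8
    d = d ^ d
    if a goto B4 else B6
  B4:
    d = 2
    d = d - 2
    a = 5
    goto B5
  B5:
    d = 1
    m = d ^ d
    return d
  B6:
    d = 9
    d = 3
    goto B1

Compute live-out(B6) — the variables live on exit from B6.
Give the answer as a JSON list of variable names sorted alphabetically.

Block summaries:
  B0: def={a,i,v} ue=∅
  B1: def={d,h,v} ue={v}
  B2: def={h,m} ue={d,h}
  B3: def={a,d} ue={d}
  B4: def={a,d} ue=∅
  B5: def={d,m} ue=∅
  B6: def={d} ue=∅

Liveness:
  live B0: ∅→{v}
  live B1: {v}→{d,h,v}
  live B2: {d,h,v}→{v}
  live B3: {d,v}→{v}
  live B4: ∅→∅
  live B5: ∅→∅
  live B6: {v}→{v}

live-out(B6) = ["v"]

Answer: ["v"]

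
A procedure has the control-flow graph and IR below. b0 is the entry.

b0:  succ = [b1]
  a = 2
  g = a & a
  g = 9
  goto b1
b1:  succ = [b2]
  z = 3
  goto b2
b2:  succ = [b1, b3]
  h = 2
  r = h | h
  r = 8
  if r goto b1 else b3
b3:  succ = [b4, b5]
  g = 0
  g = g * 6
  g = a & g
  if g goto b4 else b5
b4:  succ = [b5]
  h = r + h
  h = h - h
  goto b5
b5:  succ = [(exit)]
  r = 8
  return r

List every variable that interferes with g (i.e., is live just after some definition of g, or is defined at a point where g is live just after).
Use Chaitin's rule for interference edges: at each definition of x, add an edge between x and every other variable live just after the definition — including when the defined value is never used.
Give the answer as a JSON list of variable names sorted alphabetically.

Per-block:
  b0: {a,g} / ∅
  b1: {z} / ∅
  b2: {h,r} / ∅
  b3: {g} / {a}
  b4: {h} / {h,r}
  b5: {r} / ∅

Backward fixpoint:
  live b0: ∅→{a}
  live b1: {a}→{a}
  live b2: {a}→{a,h,r}
  live b3: {a,h,r}→{h,r}
  live b4: {h,r}→∅
  live b5: ∅→∅

Interfere edges:
  a — {g,h,r,z}
  g — {a,h,r}
  h — {a,g,r}
  r — {a,g,h}
  z — {a}

N(g) = ["a", "h", "r"]

Answer: ["a", "h", "r"]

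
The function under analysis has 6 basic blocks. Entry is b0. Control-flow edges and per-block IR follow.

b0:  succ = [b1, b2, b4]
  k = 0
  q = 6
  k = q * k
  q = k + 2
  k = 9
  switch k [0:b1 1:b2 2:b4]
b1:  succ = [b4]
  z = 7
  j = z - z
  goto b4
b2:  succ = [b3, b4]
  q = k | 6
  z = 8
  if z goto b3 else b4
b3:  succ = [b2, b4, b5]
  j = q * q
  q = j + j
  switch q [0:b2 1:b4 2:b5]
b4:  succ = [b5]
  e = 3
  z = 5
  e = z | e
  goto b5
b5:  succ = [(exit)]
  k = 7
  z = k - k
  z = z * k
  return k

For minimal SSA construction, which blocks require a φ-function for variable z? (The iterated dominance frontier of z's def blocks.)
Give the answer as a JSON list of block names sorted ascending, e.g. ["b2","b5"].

idom tree: b1←b0 b2←b0 b3←b2 b4←b0 b5←b0
Dom∩ at merges:
  b2: preds {b0,b3}: {b0} ∩ {b0,b2,b3} = {b0}; idom=b0
  b4: preds {b0,b1,b2,b3}: {b0} ∩ {b0,b1} ∩ {b0,b2} ∩ {b0,b2,b3} = {b0}; idom=b0
  b5: preds {b3,b4}: {b0,b2,b3} ∩ {b0,b4} = {b0}; idom=b0

Frontier:
  b2←b0: walk · to b0
  b2←b3: walk b3→b2 to b0
  b4←b0: walk · to b0
  b4←b1: walk b1 to b0
  b4←b2: walk b2 to b0
  b4←b3: walk b3→b2 to b0
  b5←b3: walk b3→b2 to b0
  b5←b4: walk b4 to b0
  b0 → ∅
  b1 → {b4}
  b2 → {b2,b4,b5}
  b3 → {b2,b4,b5}
  b4 → {b5}
  b5 → ∅

φ for z: defs {b1,b2,b4,b5}
  DF⁺ = {b2,b4,b5}

Answer: ["b2", "b4", "b5"]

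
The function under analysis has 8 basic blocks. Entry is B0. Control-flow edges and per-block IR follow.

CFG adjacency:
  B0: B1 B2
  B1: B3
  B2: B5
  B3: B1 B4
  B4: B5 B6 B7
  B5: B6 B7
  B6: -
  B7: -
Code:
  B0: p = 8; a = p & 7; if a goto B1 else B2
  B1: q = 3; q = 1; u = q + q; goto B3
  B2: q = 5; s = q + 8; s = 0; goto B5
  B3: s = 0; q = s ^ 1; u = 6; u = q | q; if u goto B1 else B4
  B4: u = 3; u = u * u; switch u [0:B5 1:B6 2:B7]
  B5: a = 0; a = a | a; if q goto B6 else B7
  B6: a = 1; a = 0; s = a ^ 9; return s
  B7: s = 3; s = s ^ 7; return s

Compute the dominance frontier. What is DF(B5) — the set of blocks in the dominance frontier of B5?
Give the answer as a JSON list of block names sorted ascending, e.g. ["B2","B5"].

idom tree: B1←B0 B2←B0 B3←B1 B4←B3 B5←B0 B6←B0 B7←B0
Dom at joins:
  B1: preds {B0,B3}: {B0} ∩ {B0,B1,B3} = {B0}; idom=B0
  B5: preds {B2,B4}: {B0,B2} ∩ {B0,B1,B3,B4} = {B0}; idom=B0
  B6: preds {B4,B5}: {B0,B1,B3,B4} ∩ {B0,B5} = {B0}; idom=B0
  B7: preds {B4,B5}: {B0,B1,B3,B4} ∩ {B0,B5} = {B0}; idom=B0

Frontier:
  join B1 pred B0: · stop@B0
  join B1 pred B3: B3→B1 stop@B0
  join B5 pred B2: B2 stop@B0
  join B5 pred B4: B4→B3→B1 stop@B0
  join B6 pred B4: B4→B3→B1 stop@B0
  join B6 pred B5: B5 stop@B0
  join B7 pred B4: B4→B3→B1 stop@B0
  join B7 pred B5: B5 stop@B0
  B0: DF=∅
  B1: DF={B1,B5,B6,B7}
  B2: DF={B5}
  B3: DF={B1,B5,B6,B7}
  B4: DF={B5,B6,B7}
  B5: DF={B6,B7}
  B6: DF=∅
  B7: DF=∅

DF(B5) = ["B6", "B7"]

Answer: ["B6", "B7"]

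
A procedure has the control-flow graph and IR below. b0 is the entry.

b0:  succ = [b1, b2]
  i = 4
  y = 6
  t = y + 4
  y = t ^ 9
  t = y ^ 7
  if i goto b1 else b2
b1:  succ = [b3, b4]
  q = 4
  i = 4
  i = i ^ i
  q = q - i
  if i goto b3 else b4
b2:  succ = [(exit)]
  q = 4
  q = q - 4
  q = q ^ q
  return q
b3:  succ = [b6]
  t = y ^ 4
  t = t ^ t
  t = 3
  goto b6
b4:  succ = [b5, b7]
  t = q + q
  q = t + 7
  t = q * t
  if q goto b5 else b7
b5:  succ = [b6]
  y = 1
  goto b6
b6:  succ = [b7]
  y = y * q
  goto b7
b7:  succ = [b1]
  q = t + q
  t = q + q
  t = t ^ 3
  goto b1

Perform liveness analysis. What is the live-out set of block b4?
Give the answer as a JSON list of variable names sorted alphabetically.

Answer: ["q", "t", "y"]

Derivation:
def/use:
  b0 def {i,t,y} use ∅
  b1 def {i,q} use ∅
  b2 def {q} use ∅
  b3 def {t} use {y}
  b4 def {q,t} use {q}
  b5 def {y} use ∅
  b6 def {y} use {q,y}
  b7 def {q,t} use {q,t}

Liveness:
  b0 li=∅ lo={y}
  b1 li={y} lo={q,y}
  b2 li=∅ lo=∅
  b3 li={q,y} lo={q,t,y}
  b4 li={q,y} lo={q,t,y}
  b5 li={q,t} lo={q,t,y}
  b6 li={q,t,y} lo={q,t,y}
  b7 li={q,t,y} lo={y}

live-out(b4) = ["q", "t", "y"]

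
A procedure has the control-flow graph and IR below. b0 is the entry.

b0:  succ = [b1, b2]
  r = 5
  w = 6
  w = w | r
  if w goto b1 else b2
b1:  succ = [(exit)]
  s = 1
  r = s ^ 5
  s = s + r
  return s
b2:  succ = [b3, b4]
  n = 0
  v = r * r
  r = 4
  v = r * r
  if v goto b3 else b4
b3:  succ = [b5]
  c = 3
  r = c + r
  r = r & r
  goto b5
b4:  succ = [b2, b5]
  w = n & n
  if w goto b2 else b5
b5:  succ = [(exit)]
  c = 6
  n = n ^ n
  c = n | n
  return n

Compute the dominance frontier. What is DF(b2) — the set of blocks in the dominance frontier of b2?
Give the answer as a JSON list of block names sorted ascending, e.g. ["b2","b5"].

idom tree: b1←b0 b2←b0 b3←b2 b4←b2 b5←b2
Dom at joins:
  b2: preds {b0,b4}: {b0} ∩ {b0,b2,b4} = {b0}; idom=b0
  b5: preds {b3,b4}: {b0,b2,b3} ∩ {b0,b2,b4} = {b0,b2}; idom=b2

Frontier:
  b2←b0: walk · to b0
  b2←b4: walk b4→b2 to b0
  b5←b3: walk b3 to b2
  b5←b4: walk b4 to b2
  b0: DF=∅
  b1: DF=∅
  b2: DF={b2}
  b3: DF={b5}
  b4: DF={b2,b5}
  b5: DF=∅

DF(b2) = ["b2"]

Answer: ["b2"]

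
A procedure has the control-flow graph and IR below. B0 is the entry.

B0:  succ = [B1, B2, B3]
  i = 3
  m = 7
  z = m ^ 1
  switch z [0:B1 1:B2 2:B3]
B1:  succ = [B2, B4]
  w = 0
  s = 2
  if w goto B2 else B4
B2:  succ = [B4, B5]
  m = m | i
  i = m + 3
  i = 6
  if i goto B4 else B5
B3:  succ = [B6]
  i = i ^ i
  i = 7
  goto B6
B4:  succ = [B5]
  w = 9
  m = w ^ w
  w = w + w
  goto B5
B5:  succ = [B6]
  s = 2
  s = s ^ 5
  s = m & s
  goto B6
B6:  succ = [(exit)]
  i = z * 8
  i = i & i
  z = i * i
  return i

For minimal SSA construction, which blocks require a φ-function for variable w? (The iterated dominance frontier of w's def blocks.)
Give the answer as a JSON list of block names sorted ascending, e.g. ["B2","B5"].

Answer: ["B2", "B4", "B5", "B6"]

Derivation:
idom tree: B1←B0 B2←B0 B3←B0 B4←B0 B5←B0 B6←B0
Dom∩ at merges:
  B2: preds {B0,B1}: {B0} ∩ {B0,B1} = {B0}; idom=B0
  B4: preds {B1,B2}: {B0,B1} ∩ {B0,B2} = {B0}; idom=B0
  B5: preds {B2,B4}: {B0,B2} ∩ {B0,B4} = {B0}; idom=B0
  B6: preds {B3,B5}: {B0,B3} ∩ {B0,B5} = {B0}; idom=B0

DF walk-up:
  B2←B0: walk · to B0
  B2←B1: walk B1 to B0
  B4←B1: walk B1 to B0
  B4←B2: walk B2 to B0
  B5←B2: walk B2 to B0
  B5←B4: walk B4 to B0
  B6←B3: walk B3 to B0
  B6←B5: walk B5 to B0
  B0: DF=∅
  B1: DF={B2,B4}
  B2: DF={B4,B5}
  B3: DF={B6}
  B4: DF={B5}
  B5: DF={B6}
  B6: DF=∅

φ for w: defs {B1,B4}
  DF⁺ = {B2,B4,B5,B6}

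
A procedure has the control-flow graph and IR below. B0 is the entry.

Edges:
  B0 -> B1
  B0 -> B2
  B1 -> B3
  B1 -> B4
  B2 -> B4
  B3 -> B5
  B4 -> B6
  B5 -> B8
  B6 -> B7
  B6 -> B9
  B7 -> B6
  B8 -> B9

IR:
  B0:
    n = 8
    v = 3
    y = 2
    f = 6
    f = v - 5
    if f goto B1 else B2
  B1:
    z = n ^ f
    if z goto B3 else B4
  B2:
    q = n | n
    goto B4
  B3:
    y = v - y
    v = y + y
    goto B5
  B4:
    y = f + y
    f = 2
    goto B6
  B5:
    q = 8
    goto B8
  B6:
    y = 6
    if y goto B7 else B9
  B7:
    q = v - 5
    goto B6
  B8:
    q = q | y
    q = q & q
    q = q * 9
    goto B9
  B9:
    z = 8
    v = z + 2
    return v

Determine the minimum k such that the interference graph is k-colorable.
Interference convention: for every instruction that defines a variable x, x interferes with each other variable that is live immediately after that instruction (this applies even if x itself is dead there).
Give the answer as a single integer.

Answer: 4

Analysis:
def/use:
  B0: def={f,n,v,y} ue=∅
  B1: def={z} ue={f,n}
  B2: def={q} ue={n}
  B3: def={v,y} ue={v,y}
  B4: def={f,y} ue={f,y}
  B5: def={q} ue=∅
  B6: def={y} ue=∅
  B7: def={q} ue={v}
  B8: def={q} ue={q,y}
  B9: def={v,z} ue=∅

Live sets:
  live B0: ∅→{f,n,v,y}
  live B1: {f,n,v,y}→{f,v,y}
  live B2: {f,n,v,y}→{f,v,y}
  live B3: {v,y}→{y}
  live B4: {f,v,y}→{v}
  live B5: {y}→{q,y}
  live B6: {v}→{v}
  live B7: {v}→{v}
  live B8: {q,y}→∅
  live B9: ∅→∅

Conflict graph:
  f: {n,q,v,y,z}
  n: {f,v,y}
  q: {f,v,y}
  v: {f,n,q,y,z}
  y: {f,n,q,v,z}
  z: {f,v,y}

Registers:
  {f,n,v,y} pairwise interfere (4-clique) ⇒ χ ≥ 4
  4-colouring: r0={f}  r1={v}  r2={y}  r3={n,q,z}
  χ = 4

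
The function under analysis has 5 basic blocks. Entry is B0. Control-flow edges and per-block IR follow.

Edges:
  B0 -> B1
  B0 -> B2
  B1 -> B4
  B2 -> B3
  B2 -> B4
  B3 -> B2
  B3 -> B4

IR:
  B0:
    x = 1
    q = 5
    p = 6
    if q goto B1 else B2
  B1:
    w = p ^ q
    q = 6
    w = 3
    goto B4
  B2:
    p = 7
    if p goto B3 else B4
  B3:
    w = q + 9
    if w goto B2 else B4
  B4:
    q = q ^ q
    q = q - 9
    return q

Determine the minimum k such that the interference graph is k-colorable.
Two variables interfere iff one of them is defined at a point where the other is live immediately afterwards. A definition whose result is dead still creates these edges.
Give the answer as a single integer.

def/use:
  B0: def={p,q,x} ue=∅
  B1: def={q,w} ue={p,q}
  B2: def={p} ue=∅
  B3: def={w} ue={q}
  B4: def={q} ue={q}

Liveness:
  B0 li=∅ lo={p,q}
  B1 li={p,q} lo={q}
  B2 li={q} lo={q}
  B3 li={q} lo={q}
  B4 li={q} lo=∅

Interfere edges:
  p↔{q}
  q↔{p,w}
  w↔{q}
  x↔∅

Registers:
  clique {p,q} ⇒ need ≥ 2
  2-colouring: c0={q,x}  c1={p,w}
  χ = 2

Answer: 2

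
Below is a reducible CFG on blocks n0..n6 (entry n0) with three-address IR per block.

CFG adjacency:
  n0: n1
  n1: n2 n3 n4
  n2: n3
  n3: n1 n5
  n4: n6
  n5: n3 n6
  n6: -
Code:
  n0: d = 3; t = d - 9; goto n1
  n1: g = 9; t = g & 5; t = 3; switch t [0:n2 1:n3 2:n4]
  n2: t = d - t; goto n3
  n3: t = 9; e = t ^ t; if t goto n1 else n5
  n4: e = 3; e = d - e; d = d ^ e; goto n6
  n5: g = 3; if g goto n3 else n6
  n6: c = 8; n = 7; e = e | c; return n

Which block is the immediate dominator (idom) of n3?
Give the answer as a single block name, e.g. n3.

idom tree: n1←n0 n2←n1 n3←n1 n4←n1 n5←n3 n6←n1
Dom∩ at merges:
  n1: preds {n0,n3}: {n0} ∩ {n0,n1,n3} = {n0}; idom=n0
  n3: preds {n1,n2,n5}: {n0,n1} ∩ {n0,n1,n2} ∩ {n0,n1,n3,n5} = {n0,n1}; idom=n1
  n6: preds {n4,n5}: {n0,n1,n4} ∩ {n0,n1,n3,n5} = {n0,n1}; idom=n1

idom(n3) = n1

Answer: n1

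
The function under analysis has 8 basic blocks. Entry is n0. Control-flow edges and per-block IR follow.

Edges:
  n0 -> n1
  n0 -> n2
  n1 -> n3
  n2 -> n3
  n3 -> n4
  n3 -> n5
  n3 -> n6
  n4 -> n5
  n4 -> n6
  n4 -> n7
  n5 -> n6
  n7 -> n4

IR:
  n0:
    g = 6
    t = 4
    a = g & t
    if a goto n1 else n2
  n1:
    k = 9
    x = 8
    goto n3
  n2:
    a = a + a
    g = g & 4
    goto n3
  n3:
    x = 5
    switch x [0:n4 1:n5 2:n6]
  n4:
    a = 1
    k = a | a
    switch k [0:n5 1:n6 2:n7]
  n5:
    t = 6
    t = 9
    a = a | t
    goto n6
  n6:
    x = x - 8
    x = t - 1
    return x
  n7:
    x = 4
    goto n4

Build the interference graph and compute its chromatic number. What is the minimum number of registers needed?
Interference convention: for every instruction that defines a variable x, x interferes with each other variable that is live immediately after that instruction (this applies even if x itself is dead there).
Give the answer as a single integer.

Answer: 4

Analysis:
Block summaries:
  n0: {a,g,t} / ∅
  n1: {k,x} / ∅
  n2: {a,g} / {a,g}
  n3: {x} / ∅
  n4: {a,k} / ∅
  n5: {a,t} / {a}
  n6: {x} / {t,x}
  n7: {x} / ∅

Live sets:
  n0 li=∅ lo={a,g,t}
  n1 li={a,t} lo={a,t}
  n2 li={a,g,t} lo={a,t}
  n3 li={a,t} lo={a,t,x}
  n4 li={t,x} lo={a,t,x}
  n5 li={a,x} lo={t,x}
  n6 li={t,x} lo=∅
  n7 li={t} lo={t,x}

Conflict graph:
  a — {g,k,t,x}
  g — {a,t}
  k — {a,t,x}
  t — {a,g,k,x}
  x — {a,k,t}

Colouring:
  {a,k,t,x} pairwise interfere (4-clique) ⇒ χ ≥ 4
  assign a→c0 g→c2 k→c2 t→c1 x→c3 — no edge inside a register ⇒ χ ≤ 4
  χ = 4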